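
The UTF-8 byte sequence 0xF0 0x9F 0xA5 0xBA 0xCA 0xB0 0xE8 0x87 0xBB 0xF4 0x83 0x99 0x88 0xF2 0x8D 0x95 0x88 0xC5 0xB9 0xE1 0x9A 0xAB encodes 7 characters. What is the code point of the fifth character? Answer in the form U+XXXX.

U+8D548

Offset 0: leading byte 0xF0 = 11110000 → 4-byte char #1 = F0 9F A5 BA.
Offset 4: leading byte 0xCA = 11001010 → 2-byte char #2 = CA B0.
Offset 6: leading byte 0xE8 = 11101000 → 3-byte char #3 = E8 87 BB.
Offset 9: leading byte 0xF4 = 11110100 → 4-byte char #4 = F4 83 99 88.
Offset 13: leading byte 0xF2 = 11110010 → 4-byte char #5 = F2 8D 95 88.
Leading byte 0xF2 = 11110010 matches 11110xxx → 4-byte sequence.
Byte 1: 0xF2 = 11110010, payload 010 (3 bits).
Byte 2: 0x8D = 10001101 (10xxxxxx ✓), payload 001101.
Byte 3: 0x95 = 10010101 (10xxxxxx ✓), payload 010101.
Byte 4: 0x88 = 10001000 (10xxxxxx ✓), payload 001000.
Concatenate: 010001101010101001000 = 0x8D548 (21 bits → U+8D548).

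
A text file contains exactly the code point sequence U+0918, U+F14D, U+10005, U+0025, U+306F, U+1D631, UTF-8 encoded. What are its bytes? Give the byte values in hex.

U+0918: 3-byte form → E0 A4 98.
U+F14D: 3-byte form → EF 85 8D.
U+10005: 4-byte form → F0 90 80 85.
U+0025: 1-byte form → 25.
U+306F: 3-byte form → E3 81 AF.
U+1D631: 4-byte form → F0 9D 98 B1.
Concatenated (18 bytes): E0 A4 98 EF 85 8D F0 90 80 85 25 E3 81 AF F0 9D 98 B1.

E0 A4 98 EF 85 8D F0 90 80 85 25 E3 81 AF F0 9D 98 B1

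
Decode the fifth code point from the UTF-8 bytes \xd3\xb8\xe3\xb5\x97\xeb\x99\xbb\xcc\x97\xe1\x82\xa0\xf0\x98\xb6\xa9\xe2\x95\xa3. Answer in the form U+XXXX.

U+10A0

Offset 0: leading byte 0xD3 = 11010011 → 2-byte char #1 = D3 B8.
Offset 2: leading byte 0xE3 = 11100011 → 3-byte char #2 = E3 B5 97.
Offset 5: leading byte 0xEB = 11101011 → 3-byte char #3 = EB 99 BB.
Offset 8: leading byte 0xCC = 11001100 → 2-byte char #4 = CC 97.
Offset 10: leading byte 0xE1 = 11100001 → 3-byte char #5 = E1 82 A0.
Leading byte 0xE1 = 11100001 matches 1110xxxx → 3-byte sequence.
Byte 1: 0xE1 = 11100001, payload 0001 (4 bits).
Byte 2: 0x82 = 10000010 (10xxxxxx ✓), payload 000010.
Byte 3: 0xA0 = 10100000 (10xxxxxx ✓), payload 100000.
Concatenate: 0001000010100000 = 0x10A0 (16 bits → U+10A0).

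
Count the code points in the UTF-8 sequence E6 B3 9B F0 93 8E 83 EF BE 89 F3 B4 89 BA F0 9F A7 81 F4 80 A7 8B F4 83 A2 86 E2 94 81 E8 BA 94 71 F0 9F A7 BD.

11

Byte at offset 0: 0xE6 = 11100110 → 3-byte char (#1). Advance 3.
Byte at offset 3: 0xF0 = 11110000 → 4-byte char (#2). Advance 4.
Byte at offset 7: 0xEF = 11101111 → 3-byte char (#3). Advance 3.
Byte at offset 10: 0xF3 = 11110011 → 4-byte char (#4). Advance 4.
Byte at offset 14: 0xF0 = 11110000 → 4-byte char (#5). Advance 4.
Byte at offset 18: 0xF4 = 11110100 → 4-byte char (#6). Advance 4.
Byte at offset 22: 0xF4 = 11110100 → 4-byte char (#7). Advance 4.
Byte at offset 26: 0xE2 = 11100010 → 3-byte char (#8). Advance 3.
Byte at offset 29: 0xE8 = 11101000 → 3-byte char (#9). Advance 3.
Byte at offset 32: 0x71 = 01110001 → 1-byte char (#10). Advance 1.
Byte at offset 33: 0xF0 = 11110000 → 4-byte char (#11). Advance 4.
Reached end at offset 37 after 11 code points.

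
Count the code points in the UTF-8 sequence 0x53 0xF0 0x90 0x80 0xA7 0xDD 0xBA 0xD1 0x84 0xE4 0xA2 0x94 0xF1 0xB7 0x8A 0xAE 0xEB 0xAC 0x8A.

7

Byte at offset 0: 0x53 = 01010011 → 1-byte char (#1). Advance 1.
Byte at offset 1: 0xF0 = 11110000 → 4-byte char (#2). Advance 4.
Byte at offset 5: 0xDD = 11011101 → 2-byte char (#3). Advance 2.
Byte at offset 7: 0xD1 = 11010001 → 2-byte char (#4). Advance 2.
Byte at offset 9: 0xE4 = 11100100 → 3-byte char (#5). Advance 3.
Byte at offset 12: 0xF1 = 11110001 → 4-byte char (#6). Advance 4.
Byte at offset 16: 0xEB = 11101011 → 3-byte char (#7). Advance 3.
Reached end at offset 19 after 7 code points.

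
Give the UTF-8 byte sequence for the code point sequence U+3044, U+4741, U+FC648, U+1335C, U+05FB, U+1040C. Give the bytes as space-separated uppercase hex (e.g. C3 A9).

E3 81 84 E4 9D 81 F3 BC 99 88 F0 93 8D 9C D7 BB F0 90 90 8C

U+3044: 3-byte form → E3 81 84.
U+4741: 3-byte form → E4 9D 81.
U+FC648: 4-byte form → F3 BC 99 88.
U+1335C: 4-byte form → F0 93 8D 9C.
U+05FB: 2-byte form → D7 BB.
U+1040C: 4-byte form → F0 90 90 8C.
Concatenated (20 bytes): E3 81 84 E4 9D 81 F3 BC 99 88 F0 93 8D 9C D7 BB F0 90 90 8C.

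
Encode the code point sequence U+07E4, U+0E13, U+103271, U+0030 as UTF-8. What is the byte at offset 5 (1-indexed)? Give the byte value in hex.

0x93

1-indexed offset 5 is 0-indexed offset 4.
U+07E4 → 2-byte form DF A4 at offsets 0–1.
U+0E13 → 3-byte form E0 B8 93 at offsets 2–4.
Offset 4 falls in char 2's range; it's byte 3 of E0 B8 93 = 0x93.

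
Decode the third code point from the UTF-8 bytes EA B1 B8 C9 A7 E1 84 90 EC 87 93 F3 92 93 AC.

U+1110

Offset 0: leading byte 0xEA = 11101010 → 3-byte char #1 = EA B1 B8.
Offset 3: leading byte 0xC9 = 11001001 → 2-byte char #2 = C9 A7.
Offset 5: leading byte 0xE1 = 11100001 → 3-byte char #3 = E1 84 90.
Leading byte 0xE1 = 11100001 matches 1110xxxx → 3-byte sequence.
Byte 1: 0xE1 = 11100001, payload 0001 (4 bits).
Byte 2: 0x84 = 10000100 (10xxxxxx ✓), payload 000100.
Byte 3: 0x90 = 10010000 (10xxxxxx ✓), payload 010000.
Concatenate: 0001000100010000 = 0x1110 (16 bits → U+1110).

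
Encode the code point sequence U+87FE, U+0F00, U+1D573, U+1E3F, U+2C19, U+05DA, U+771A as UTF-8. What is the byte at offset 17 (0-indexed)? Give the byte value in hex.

U+87FE → 3-byte form E8 9F BE at offsets 0–2.
U+0F00 → 3-byte form E0 BC 80 at offsets 3–5.
U+1D573 → 4-byte form F0 9D 95 B3 at offsets 6–9.
U+1E3F → 3-byte form E1 B8 BF at offsets 10–12.
U+2C19 → 3-byte form E2 B0 99 at offsets 13–15.
U+05DA → 2-byte form D7 9A at offsets 16–17.
Offset 17 falls in char 6's range; it's byte 2 of D7 9A = 0x9A.

0x9A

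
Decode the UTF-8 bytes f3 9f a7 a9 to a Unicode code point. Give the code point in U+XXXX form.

Leading byte 0xF3 = 11110011 matches 11110xxx → 4-byte sequence.
Byte 1: 0xF3 = 11110011, payload 011 (3 bits).
Byte 2: 0x9F = 10011111 (10xxxxxx ✓), payload 011111.
Byte 3: 0xA7 = 10100111 (10xxxxxx ✓), payload 100111.
Byte 4: 0xA9 = 10101001 (10xxxxxx ✓), payload 101001.
Concatenate: 011011111100111101001 = 0xDF9E9 (21 bits → U+DF9E9).

U+DF9E9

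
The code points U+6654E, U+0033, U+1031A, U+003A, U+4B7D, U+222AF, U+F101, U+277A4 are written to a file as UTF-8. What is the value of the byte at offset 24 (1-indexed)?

1-indexed offset 24 is 0-indexed offset 23.
U+6654E → 4-byte form F1 A6 95 8E at offsets 0–3.
U+0033 → 1-byte form 33 at offsets 4–4.
U+1031A → 4-byte form F0 90 8C 9A at offsets 5–8.
U+003A → 1-byte form 3A at offsets 9–9.
U+4B7D → 3-byte form E4 AD BD at offsets 10–12.
U+222AF → 4-byte form F0 A2 8A AF at offsets 13–16.
U+F101 → 3-byte form EF 84 81 at offsets 17–19.
U+277A4 → 4-byte form F0 A7 9E A4 at offsets 20–23.
Offset 23 falls in char 8's range; it's byte 4 of F0 A7 9E A4 = 0xA4.

0xA4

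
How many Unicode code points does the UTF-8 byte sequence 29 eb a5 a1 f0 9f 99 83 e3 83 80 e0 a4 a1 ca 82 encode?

6

Byte at offset 0: 0x29 = 00101001 → 1-byte char (#1). Advance 1.
Byte at offset 1: 0xEB = 11101011 → 3-byte char (#2). Advance 3.
Byte at offset 4: 0xF0 = 11110000 → 4-byte char (#3). Advance 4.
Byte at offset 8: 0xE3 = 11100011 → 3-byte char (#4). Advance 3.
Byte at offset 11: 0xE0 = 11100000 → 3-byte char (#5). Advance 3.
Byte at offset 14: 0xCA = 11001010 → 2-byte char (#6). Advance 2.
Reached end at offset 16 after 6 code points.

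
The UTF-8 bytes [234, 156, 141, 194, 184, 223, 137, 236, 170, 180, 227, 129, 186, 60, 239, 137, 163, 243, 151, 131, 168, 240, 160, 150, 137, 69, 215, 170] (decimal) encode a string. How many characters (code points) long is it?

11

Byte at offset 0: 0xEA = 11101010 → 3-byte char (#1). Advance 3.
Byte at offset 3: 0xC2 = 11000010 → 2-byte char (#2). Advance 2.
Byte at offset 5: 0xDF = 11011111 → 2-byte char (#3). Advance 2.
Byte at offset 7: 0xEC = 11101100 → 3-byte char (#4). Advance 3.
Byte at offset 10: 0xE3 = 11100011 → 3-byte char (#5). Advance 3.
Byte at offset 13: 0x3C = 00111100 → 1-byte char (#6). Advance 1.
Byte at offset 14: 0xEF = 11101111 → 3-byte char (#7). Advance 3.
Byte at offset 17: 0xF3 = 11110011 → 4-byte char (#8). Advance 4.
Byte at offset 21: 0xF0 = 11110000 → 4-byte char (#9). Advance 4.
Byte at offset 25: 0x45 = 01000101 → 1-byte char (#10). Advance 1.
Byte at offset 26: 0xD7 = 11010111 → 2-byte char (#11). Advance 2.
Reached end at offset 28 after 11 code points.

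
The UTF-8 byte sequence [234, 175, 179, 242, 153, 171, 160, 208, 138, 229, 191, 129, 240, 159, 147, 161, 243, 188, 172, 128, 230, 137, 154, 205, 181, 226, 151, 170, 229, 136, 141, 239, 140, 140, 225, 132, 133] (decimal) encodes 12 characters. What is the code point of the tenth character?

Offset 0: leading byte 0xEA = 11101010 → 3-byte char #1 = EA AF B3.
Offset 3: leading byte 0xF2 = 11110010 → 4-byte char #2 = F2 99 AB A0.
Offset 7: leading byte 0xD0 = 11010000 → 2-byte char #3 = D0 8A.
Offset 9: leading byte 0xE5 = 11100101 → 3-byte char #4 = E5 BF 81.
Offset 12: leading byte 0xF0 = 11110000 → 4-byte char #5 = F0 9F 93 A1.
Offset 16: leading byte 0xF3 = 11110011 → 4-byte char #6 = F3 BC AC 80.
Offset 20: leading byte 0xE6 = 11100110 → 3-byte char #7 = E6 89 9A.
Offset 23: leading byte 0xCD = 11001101 → 2-byte char #8 = CD B5.
Offset 25: leading byte 0xE2 = 11100010 → 3-byte char #9 = E2 97 AA.
Offset 28: leading byte 0xE5 = 11100101 → 3-byte char #10 = E5 88 8D.
Leading byte 0xE5 = 11100101 matches 1110xxxx → 3-byte sequence.
Byte 1: 0xE5 = 11100101, payload 0101 (4 bits).
Byte 2: 0x88 = 10001000 (10xxxxxx ✓), payload 001000.
Byte 3: 0x8D = 10001101 (10xxxxxx ✓), payload 001101.
Concatenate: 0101001000001101 = 0x520D (16 bits → U+520D).

U+520D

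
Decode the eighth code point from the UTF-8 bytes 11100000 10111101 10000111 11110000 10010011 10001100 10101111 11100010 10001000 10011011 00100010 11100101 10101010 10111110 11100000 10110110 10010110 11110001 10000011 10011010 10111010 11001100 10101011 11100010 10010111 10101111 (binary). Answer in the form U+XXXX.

U+032B

Offset 0: leading byte 0xE0 = 11100000 → 3-byte char #1 = E0 BD 87.
Offset 3: leading byte 0xF0 = 11110000 → 4-byte char #2 = F0 93 8C AF.
Offset 7: leading byte 0xE2 = 11100010 → 3-byte char #3 = E2 88 9B.
Offset 10: leading byte 0x22 = 00100010 → 1-byte char #4 = 22.
Offset 11: leading byte 0xE5 = 11100101 → 3-byte char #5 = E5 AA BE.
Offset 14: leading byte 0xE0 = 11100000 → 3-byte char #6 = E0 B6 96.
Offset 17: leading byte 0xF1 = 11110001 → 4-byte char #7 = F1 83 9A BA.
Offset 21: leading byte 0xCC = 11001100 → 2-byte char #8 = CC AB.
Leading byte 0xCC = 11001100 matches 110xxxxx → 2-byte sequence.
Byte 1: 0xCC = 11001100, payload 01100 (5 bits).
Byte 2: 0xAB = 10101011 (10xxxxxx ✓), payload 101011.
Concatenate: 01100101011 = 0x32B (11 bits → U+032B).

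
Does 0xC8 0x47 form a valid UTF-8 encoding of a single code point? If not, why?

Leading byte 0xC8 = 11001000 → 2-byte form.
Byte 2 is 0x47 = 01000111, which is not 10xxxxxx — expected a continuation byte.

invalid (non-continuation byte where continuation expected)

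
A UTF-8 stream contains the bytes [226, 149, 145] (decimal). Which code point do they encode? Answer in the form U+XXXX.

U+2551

Leading byte 0xE2 = 11100010 matches 1110xxxx → 3-byte sequence.
Byte 1: 0xE2 = 11100010, payload 0010 (4 bits).
Byte 2: 0x95 = 10010101 (10xxxxxx ✓), payload 010101.
Byte 3: 0x91 = 10010001 (10xxxxxx ✓), payload 010001.
Concatenate: 0010010101010001 = 0x2551 (16 bits → U+2551).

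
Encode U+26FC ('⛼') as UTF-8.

E2 9B BC

U+26FC = 0x26FC = 9980 decimal. In range U+0800–U+FFFF → 3-byte form: 1110xxxx 10xxxxxx 10xxxxxx.
Binary (16 bits): 0010011011111100.
Split 4+6+6: 0010 | 011011 | 111100.
Byte 1: 11100010 = 0xE2.
Byte 2: 10011011 = 0x9B.
Byte 3: 10111100 = 0xBC.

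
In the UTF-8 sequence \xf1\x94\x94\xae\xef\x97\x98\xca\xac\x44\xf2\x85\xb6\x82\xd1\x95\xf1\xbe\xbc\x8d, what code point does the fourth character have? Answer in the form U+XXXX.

Offset 0: leading byte 0xF1 = 11110001 → 4-byte char #1 = F1 94 94 AE.
Offset 4: leading byte 0xEF = 11101111 → 3-byte char #2 = EF 97 98.
Offset 7: leading byte 0xCA = 11001010 → 2-byte char #3 = CA AC.
Offset 9: leading byte 0x44 = 01000100 → 1-byte char #4 = 44.
Leading byte 0x44 = 01000100 matches 0xxxxxxx → 1-byte sequence.
Byte 1: 0x44 = 01000100, payload 1000100 (7 bits).
Concatenate: 1000100 = 0x44 (7 bits → U+0044).

U+0044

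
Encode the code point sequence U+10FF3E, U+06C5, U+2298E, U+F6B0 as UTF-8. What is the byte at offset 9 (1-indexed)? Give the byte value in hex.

0xA6

1-indexed offset 9 is 0-indexed offset 8.
U+10FF3E → 4-byte form F4 8F BC BE at offsets 0–3.
U+06C5 → 2-byte form DB 85 at offsets 4–5.
U+2298E → 4-byte form F0 A2 A6 8E at offsets 6–9.
Offset 8 falls in char 3's range; it's byte 3 of F0 A2 A6 8E = 0xA6.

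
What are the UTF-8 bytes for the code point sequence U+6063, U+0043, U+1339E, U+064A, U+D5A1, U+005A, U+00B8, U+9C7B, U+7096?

E6 81 A3 43 F0 93 8E 9E D9 8A ED 96 A1 5A C2 B8 E9 B1 BB E7 82 96

U+6063: 3-byte form → E6 81 A3.
U+0043: 1-byte form → 43.
U+1339E: 4-byte form → F0 93 8E 9E.
U+064A: 2-byte form → D9 8A.
U+D5A1: 3-byte form → ED 96 A1.
U+005A: 1-byte form → 5A.
U+00B8: 2-byte form → C2 B8.
U+9C7B: 3-byte form → E9 B1 BB.
U+7096: 3-byte form → E7 82 96.
Concatenated (22 bytes): E6 81 A3 43 F0 93 8E 9E D9 8A ED 96 A1 5A C2 B8 E9 B1 BB E7 82 96.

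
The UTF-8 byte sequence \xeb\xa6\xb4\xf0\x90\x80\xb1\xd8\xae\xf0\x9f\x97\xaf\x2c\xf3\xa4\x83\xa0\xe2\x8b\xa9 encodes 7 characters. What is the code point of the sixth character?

U+E40E0

Offset 0: leading byte 0xEB = 11101011 → 3-byte char #1 = EB A6 B4.
Offset 3: leading byte 0xF0 = 11110000 → 4-byte char #2 = F0 90 80 B1.
Offset 7: leading byte 0xD8 = 11011000 → 2-byte char #3 = D8 AE.
Offset 9: leading byte 0xF0 = 11110000 → 4-byte char #4 = F0 9F 97 AF.
Offset 13: leading byte 0x2C = 00101100 → 1-byte char #5 = 2C.
Offset 14: leading byte 0xF3 = 11110011 → 4-byte char #6 = F3 A4 83 A0.
Leading byte 0xF3 = 11110011 matches 11110xxx → 4-byte sequence.
Byte 1: 0xF3 = 11110011, payload 011 (3 bits).
Byte 2: 0xA4 = 10100100 (10xxxxxx ✓), payload 100100.
Byte 3: 0x83 = 10000011 (10xxxxxx ✓), payload 000011.
Byte 4: 0xA0 = 10100000 (10xxxxxx ✓), payload 100000.
Concatenate: 011100100000011100000 = 0xE40E0 (21 bits → U+E40E0).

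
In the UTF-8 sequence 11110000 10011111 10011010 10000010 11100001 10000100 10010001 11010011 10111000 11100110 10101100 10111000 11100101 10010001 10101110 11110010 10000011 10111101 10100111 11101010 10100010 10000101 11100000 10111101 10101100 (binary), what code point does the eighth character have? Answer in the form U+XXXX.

Offset 0: leading byte 0xF0 = 11110000 → 4-byte char #1 = F0 9F 9A 82.
Offset 4: leading byte 0xE1 = 11100001 → 3-byte char #2 = E1 84 91.
Offset 7: leading byte 0xD3 = 11010011 → 2-byte char #3 = D3 B8.
Offset 9: leading byte 0xE6 = 11100110 → 3-byte char #4 = E6 AC B8.
Offset 12: leading byte 0xE5 = 11100101 → 3-byte char #5 = E5 91 AE.
Offset 15: leading byte 0xF2 = 11110010 → 4-byte char #6 = F2 83 BD A7.
Offset 19: leading byte 0xEA = 11101010 → 3-byte char #7 = EA A2 85.
Offset 22: leading byte 0xE0 = 11100000 → 3-byte char #8 = E0 BD AC.
Leading byte 0xE0 = 11100000 matches 1110xxxx → 3-byte sequence.
Byte 1: 0xE0 = 11100000, payload 0000 (4 bits).
Byte 2: 0xBD = 10111101 (10xxxxxx ✓), payload 111101.
Byte 3: 0xAC = 10101100 (10xxxxxx ✓), payload 101100.
Concatenate: 0000111101101100 = 0xF6C (16 bits → U+0F6C).

U+0F6C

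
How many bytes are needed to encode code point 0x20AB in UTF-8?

3

U+20AB = 0x20AB. UTF-8 uses 1 byte below 0x80, 2 below 0x800, 3 below 0x10000, 4 up to 0x10FFFF. 0x20AB is in U+0800–U+FFFF → 3 bytes.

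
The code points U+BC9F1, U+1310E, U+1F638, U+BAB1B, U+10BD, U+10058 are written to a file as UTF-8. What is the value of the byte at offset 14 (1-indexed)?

1-indexed offset 14 is 0-indexed offset 13.
U+BC9F1 → 4-byte form F2 BC A7 B1 at offsets 0–3.
U+1310E → 4-byte form F0 93 84 8E at offsets 4–7.
U+1F638 → 4-byte form F0 9F 98 B8 at offsets 8–11.
U+BAB1B → 4-byte form F2 BA AC 9B at offsets 12–15.
Offset 13 falls in char 4's range; it's byte 2 of F2 BA AC 9B = 0xBA.

0xBA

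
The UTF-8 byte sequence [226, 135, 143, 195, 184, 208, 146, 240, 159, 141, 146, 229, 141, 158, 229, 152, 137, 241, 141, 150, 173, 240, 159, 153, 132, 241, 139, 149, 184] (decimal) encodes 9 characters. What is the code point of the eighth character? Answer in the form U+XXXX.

Offset 0: leading byte 0xE2 = 11100010 → 3-byte char #1 = E2 87 8F.
Offset 3: leading byte 0xC3 = 11000011 → 2-byte char #2 = C3 B8.
Offset 5: leading byte 0xD0 = 11010000 → 2-byte char #3 = D0 92.
Offset 7: leading byte 0xF0 = 11110000 → 4-byte char #4 = F0 9F 8D 92.
Offset 11: leading byte 0xE5 = 11100101 → 3-byte char #5 = E5 8D 9E.
Offset 14: leading byte 0xE5 = 11100101 → 3-byte char #6 = E5 98 89.
Offset 17: leading byte 0xF1 = 11110001 → 4-byte char #7 = F1 8D 96 AD.
Offset 21: leading byte 0xF0 = 11110000 → 4-byte char #8 = F0 9F 99 84.
Leading byte 0xF0 = 11110000 matches 11110xxx → 4-byte sequence.
Byte 1: 0xF0 = 11110000, payload 000 (3 bits).
Byte 2: 0x9F = 10011111 (10xxxxxx ✓), payload 011111.
Byte 3: 0x99 = 10011001 (10xxxxxx ✓), payload 011001.
Byte 4: 0x84 = 10000100 (10xxxxxx ✓), payload 000100.
Concatenate: 000011111011001000100 = 0x1F644 (21 bits → U+1F644).

U+1F644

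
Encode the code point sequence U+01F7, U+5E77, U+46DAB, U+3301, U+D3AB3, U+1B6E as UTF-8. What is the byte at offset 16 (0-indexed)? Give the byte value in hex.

U+01F7 → 2-byte form C7 B7 at offsets 0–1.
U+5E77 → 3-byte form E5 B9 B7 at offsets 2–4.
U+46DAB → 4-byte form F1 86 B6 AB at offsets 5–8.
U+3301 → 3-byte form E3 8C 81 at offsets 9–11.
U+D3AB3 → 4-byte form F3 93 AA B3 at offsets 12–15.
U+1B6E → 3-byte form E1 AD AE at offsets 16–18.
Offset 16 falls in char 6's range; it's byte 1 of E1 AD AE = 0xE1.

0xE1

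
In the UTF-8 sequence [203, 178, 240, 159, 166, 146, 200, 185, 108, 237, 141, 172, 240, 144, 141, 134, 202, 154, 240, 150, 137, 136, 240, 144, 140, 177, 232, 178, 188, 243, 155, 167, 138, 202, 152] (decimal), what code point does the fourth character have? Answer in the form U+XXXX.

Offset 0: leading byte 0xCB = 11001011 → 2-byte char #1 = CB B2.
Offset 2: leading byte 0xF0 = 11110000 → 4-byte char #2 = F0 9F A6 92.
Offset 6: leading byte 0xC8 = 11001000 → 2-byte char #3 = C8 B9.
Offset 8: leading byte 0x6C = 01101100 → 1-byte char #4 = 6C.
Leading byte 0x6C = 01101100 matches 0xxxxxxx → 1-byte sequence.
Byte 1: 0x6C = 01101100, payload 1101100 (7 bits).
Concatenate: 1101100 = 0x6C (7 bits → U+006C).

U+006C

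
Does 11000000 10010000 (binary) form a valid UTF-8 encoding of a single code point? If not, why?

Leading byte 0xC0 = 11000000 → 2-byte form.
Continuation bytes all match 10xxxxxx. Payload decodes to 0x10.
But 0x10 < 0x80, the minimum for a 2-byte sequence — this is an overlong encoding.

invalid (overlong encoding)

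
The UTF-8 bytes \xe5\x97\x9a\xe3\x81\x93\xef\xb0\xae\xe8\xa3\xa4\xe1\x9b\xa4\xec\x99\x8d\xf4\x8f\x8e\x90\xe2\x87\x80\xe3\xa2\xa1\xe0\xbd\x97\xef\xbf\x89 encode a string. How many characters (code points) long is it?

Byte at offset 0: 0xE5 = 11100101 → 3-byte char (#1). Advance 3.
Byte at offset 3: 0xE3 = 11100011 → 3-byte char (#2). Advance 3.
Byte at offset 6: 0xEF = 11101111 → 3-byte char (#3). Advance 3.
Byte at offset 9: 0xE8 = 11101000 → 3-byte char (#4). Advance 3.
Byte at offset 12: 0xE1 = 11100001 → 3-byte char (#5). Advance 3.
Byte at offset 15: 0xEC = 11101100 → 3-byte char (#6). Advance 3.
Byte at offset 18: 0xF4 = 11110100 → 4-byte char (#7). Advance 4.
Byte at offset 22: 0xE2 = 11100010 → 3-byte char (#8). Advance 3.
Byte at offset 25: 0xE3 = 11100011 → 3-byte char (#9). Advance 3.
Byte at offset 28: 0xE0 = 11100000 → 3-byte char (#10). Advance 3.
Byte at offset 31: 0xEF = 11101111 → 3-byte char (#11). Advance 3.
Reached end at offset 34 after 11 code points.

11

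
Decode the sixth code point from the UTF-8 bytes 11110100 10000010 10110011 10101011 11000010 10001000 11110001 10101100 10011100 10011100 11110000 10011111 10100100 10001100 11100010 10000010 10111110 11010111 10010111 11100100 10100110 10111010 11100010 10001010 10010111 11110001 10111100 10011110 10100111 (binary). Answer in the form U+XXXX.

Offset 0: leading byte 0xF4 = 11110100 → 4-byte char #1 = F4 82 B3 AB.
Offset 4: leading byte 0xC2 = 11000010 → 2-byte char #2 = C2 88.
Offset 6: leading byte 0xF1 = 11110001 → 4-byte char #3 = F1 AC 9C 9C.
Offset 10: leading byte 0xF0 = 11110000 → 4-byte char #4 = F0 9F A4 8C.
Offset 14: leading byte 0xE2 = 11100010 → 3-byte char #5 = E2 82 BE.
Offset 17: leading byte 0xD7 = 11010111 → 2-byte char #6 = D7 97.
Leading byte 0xD7 = 11010111 matches 110xxxxx → 2-byte sequence.
Byte 1: 0xD7 = 11010111, payload 10111 (5 bits).
Byte 2: 0x97 = 10010111 (10xxxxxx ✓), payload 010111.
Concatenate: 10111010111 = 0x5D7 (11 bits → U+05D7).

U+05D7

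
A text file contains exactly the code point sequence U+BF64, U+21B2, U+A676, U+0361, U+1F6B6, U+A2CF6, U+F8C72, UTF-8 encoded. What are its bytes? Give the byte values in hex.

U+BF64: 3-byte form → EB BD A4.
U+21B2: 3-byte form → E2 86 B2.
U+A676: 3-byte form → EA 99 B6.
U+0361: 2-byte form → CD A1.
U+1F6B6: 4-byte form → F0 9F 9A B6.
U+A2CF6: 4-byte form → F2 A2 B3 B6.
U+F8C72: 4-byte form → F3 B8 B1 B2.
Concatenated (23 bytes): EB BD A4 E2 86 B2 EA 99 B6 CD A1 F0 9F 9A B6 F2 A2 B3 B6 F3 B8 B1 B2.

EB BD A4 E2 86 B2 EA 99 B6 CD A1 F0 9F 9A B6 F2 A2 B3 B6 F3 B8 B1 B2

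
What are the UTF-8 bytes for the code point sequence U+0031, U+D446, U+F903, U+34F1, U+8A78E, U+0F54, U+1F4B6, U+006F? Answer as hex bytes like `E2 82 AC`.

U+0031: 1-byte form → 31.
U+D446: 3-byte form → ED 91 86.
U+F903: 3-byte form → EF A4 83.
U+34F1: 3-byte form → E3 93 B1.
U+8A78E: 4-byte form → F2 8A 9E 8E.
U+0F54: 3-byte form → E0 BD 94.
U+1F4B6: 4-byte form → F0 9F 92 B6.
U+006F: 1-byte form → 6F.
Concatenated (22 bytes): 31 ED 91 86 EF A4 83 E3 93 B1 F2 8A 9E 8E E0 BD 94 F0 9F 92 B6 6F.

31 ED 91 86 EF A4 83 E3 93 B1 F2 8A 9E 8E E0 BD 94 F0 9F 92 B6 6F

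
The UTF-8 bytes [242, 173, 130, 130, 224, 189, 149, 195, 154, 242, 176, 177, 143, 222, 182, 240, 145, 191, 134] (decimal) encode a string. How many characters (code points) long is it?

6

Byte at offset 0: 0xF2 = 11110010 → 4-byte char (#1). Advance 4.
Byte at offset 4: 0xE0 = 11100000 → 3-byte char (#2). Advance 3.
Byte at offset 7: 0xC3 = 11000011 → 2-byte char (#3). Advance 2.
Byte at offset 9: 0xF2 = 11110010 → 4-byte char (#4). Advance 4.
Byte at offset 13: 0xDE = 11011110 → 2-byte char (#5). Advance 2.
Byte at offset 15: 0xF0 = 11110000 → 4-byte char (#6). Advance 4.
Reached end at offset 19 after 6 code points.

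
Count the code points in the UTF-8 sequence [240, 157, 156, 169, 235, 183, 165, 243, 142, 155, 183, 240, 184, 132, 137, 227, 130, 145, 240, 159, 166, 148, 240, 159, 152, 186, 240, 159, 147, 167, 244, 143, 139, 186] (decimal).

9

Byte at offset 0: 0xF0 = 11110000 → 4-byte char (#1). Advance 4.
Byte at offset 4: 0xEB = 11101011 → 3-byte char (#2). Advance 3.
Byte at offset 7: 0xF3 = 11110011 → 4-byte char (#3). Advance 4.
Byte at offset 11: 0xF0 = 11110000 → 4-byte char (#4). Advance 4.
Byte at offset 15: 0xE3 = 11100011 → 3-byte char (#5). Advance 3.
Byte at offset 18: 0xF0 = 11110000 → 4-byte char (#6). Advance 4.
Byte at offset 22: 0xF0 = 11110000 → 4-byte char (#7). Advance 4.
Byte at offset 26: 0xF0 = 11110000 → 4-byte char (#8). Advance 4.
Byte at offset 30: 0xF4 = 11110100 → 4-byte char (#9). Advance 4.
Reached end at offset 34 after 9 code points.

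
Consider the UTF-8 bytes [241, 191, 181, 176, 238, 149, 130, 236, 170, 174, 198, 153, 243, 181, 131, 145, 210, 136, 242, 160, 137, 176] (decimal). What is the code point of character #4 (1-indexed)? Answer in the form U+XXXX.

Offset 0: leading byte 0xF1 = 11110001 → 4-byte char #1 = F1 BF B5 B0.
Offset 4: leading byte 0xEE = 11101110 → 3-byte char #2 = EE 95 82.
Offset 7: leading byte 0xEC = 11101100 → 3-byte char #3 = EC AA AE.
Offset 10: leading byte 0xC6 = 11000110 → 2-byte char #4 = C6 99.
Leading byte 0xC6 = 11000110 matches 110xxxxx → 2-byte sequence.
Byte 1: 0xC6 = 11000110, payload 00110 (5 bits).
Byte 2: 0x99 = 10011001 (10xxxxxx ✓), payload 011001.
Concatenate: 00110011001 = 0x199 (11 bits → U+0199).

U+0199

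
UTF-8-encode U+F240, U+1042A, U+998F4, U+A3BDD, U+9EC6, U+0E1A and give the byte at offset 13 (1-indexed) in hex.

1-indexed offset 13 is 0-indexed offset 12.
U+F240 → 3-byte form EF 89 80 at offsets 0–2.
U+1042A → 4-byte form F0 90 90 AA at offsets 3–6.
U+998F4 → 4-byte form F2 99 A3 B4 at offsets 7–10.
U+A3BDD → 4-byte form F2 A3 AF 9D at offsets 11–14.
Offset 12 falls in char 4's range; it's byte 2 of F2 A3 AF 9D = 0xA3.

0xA3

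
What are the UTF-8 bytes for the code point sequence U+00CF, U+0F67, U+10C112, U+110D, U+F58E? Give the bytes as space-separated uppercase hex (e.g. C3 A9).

U+00CF: 2-byte form → C3 8F.
U+0F67: 3-byte form → E0 BD A7.
U+10C112: 4-byte form → F4 8C 84 92.
U+110D: 3-byte form → E1 84 8D.
U+F58E: 3-byte form → EF 96 8E.
Concatenated (15 bytes): C3 8F E0 BD A7 F4 8C 84 92 E1 84 8D EF 96 8E.

C3 8F E0 BD A7 F4 8C 84 92 E1 84 8D EF 96 8E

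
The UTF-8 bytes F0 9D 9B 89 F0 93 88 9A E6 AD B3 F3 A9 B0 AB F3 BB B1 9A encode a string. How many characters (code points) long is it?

5

Byte at offset 0: 0xF0 = 11110000 → 4-byte char (#1). Advance 4.
Byte at offset 4: 0xF0 = 11110000 → 4-byte char (#2). Advance 4.
Byte at offset 8: 0xE6 = 11100110 → 3-byte char (#3). Advance 3.
Byte at offset 11: 0xF3 = 11110011 → 4-byte char (#4). Advance 4.
Byte at offset 15: 0xF3 = 11110011 → 4-byte char (#5). Advance 4.
Reached end at offset 19 after 5 code points.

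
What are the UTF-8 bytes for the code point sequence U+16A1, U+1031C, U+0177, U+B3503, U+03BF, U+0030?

E1 9A A1 F0 90 8C 9C C5 B7 F2 B3 94 83 CE BF 30

U+16A1: 3-byte form → E1 9A A1.
U+1031C: 4-byte form → F0 90 8C 9C.
U+0177: 2-byte form → C5 B7.
U+B3503: 4-byte form → F2 B3 94 83.
U+03BF: 2-byte form → CE BF.
U+0030: 1-byte form → 30.
Concatenated (16 bytes): E1 9A A1 F0 90 8C 9C C5 B7 F2 B3 94 83 CE BF 30.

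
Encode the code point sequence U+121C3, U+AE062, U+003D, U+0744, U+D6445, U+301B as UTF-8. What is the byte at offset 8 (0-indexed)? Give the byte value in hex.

U+121C3 → 4-byte form F0 92 87 83 at offsets 0–3.
U+AE062 → 4-byte form F2 AE 81 A2 at offsets 4–7.
U+003D → 1-byte form 3D at offsets 8–8.
Offset 8 falls in char 3's range; it's byte 1 of 3D = 0x3D.

0x3D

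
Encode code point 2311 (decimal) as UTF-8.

E0 A4 87

U+0907 = 0x907 = 2311 decimal. In range U+0800–U+FFFF → 3-byte form: 1110xxxx 10xxxxxx 10xxxxxx.
Binary (16 bits): 0000100100000111.
Split 4+6+6: 0000 | 100100 | 000111.
Byte 1: 11100000 = 0xE0.
Byte 2: 10100100 = 0xA4.
Byte 3: 10000111 = 0x87.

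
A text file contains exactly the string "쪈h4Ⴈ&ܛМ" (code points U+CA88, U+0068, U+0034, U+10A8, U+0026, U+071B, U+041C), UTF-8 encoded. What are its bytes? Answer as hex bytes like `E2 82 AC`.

EC AA 88 68 34 E1 82 A8 26 DC 9B D0 9C

U+CA88: 3-byte form → EC AA 88.
U+0068: 1-byte form → 68.
U+0034: 1-byte form → 34.
U+10A8: 3-byte form → E1 82 A8.
U+0026: 1-byte form → 26.
U+071B: 2-byte form → DC 9B.
U+041C: 2-byte form → D0 9C.
Concatenated (13 bytes): EC AA 88 68 34 E1 82 A8 26 DC 9B D0 9C.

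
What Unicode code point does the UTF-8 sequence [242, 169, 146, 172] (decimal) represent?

U+A94AC

Leading byte 0xF2 = 11110010 matches 11110xxx → 4-byte sequence.
Byte 1: 0xF2 = 11110010, payload 010 (3 bits).
Byte 2: 0xA9 = 10101001 (10xxxxxx ✓), payload 101001.
Byte 3: 0x92 = 10010010 (10xxxxxx ✓), payload 010010.
Byte 4: 0xAC = 10101100 (10xxxxxx ✓), payload 101100.
Concatenate: 010101001010010101100 = 0xA94AC (21 bits → U+A94AC).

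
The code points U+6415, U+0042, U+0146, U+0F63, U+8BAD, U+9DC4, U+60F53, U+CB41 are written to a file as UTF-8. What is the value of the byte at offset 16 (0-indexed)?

0xA0

U+6415 → 3-byte form E6 90 95 at offsets 0–2.
U+0042 → 1-byte form 42 at offsets 3–3.
U+0146 → 2-byte form C5 86 at offsets 4–5.
U+0F63 → 3-byte form E0 BD A3 at offsets 6–8.
U+8BAD → 3-byte form E8 AE AD at offsets 9–11.
U+9DC4 → 3-byte form E9 B7 84 at offsets 12–14.
U+60F53 → 4-byte form F1 A0 BD 93 at offsets 15–18.
Offset 16 falls in char 7's range; it's byte 2 of F1 A0 BD 93 = 0xA0.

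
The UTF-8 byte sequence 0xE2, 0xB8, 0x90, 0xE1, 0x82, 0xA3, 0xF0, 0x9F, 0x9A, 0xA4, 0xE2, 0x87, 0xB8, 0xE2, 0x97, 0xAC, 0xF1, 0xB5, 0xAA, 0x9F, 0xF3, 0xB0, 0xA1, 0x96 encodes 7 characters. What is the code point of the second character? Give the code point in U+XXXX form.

Offset 0: leading byte 0xE2 = 11100010 → 3-byte char #1 = E2 B8 90.
Offset 3: leading byte 0xE1 = 11100001 → 3-byte char #2 = E1 82 A3.
Leading byte 0xE1 = 11100001 matches 1110xxxx → 3-byte sequence.
Byte 1: 0xE1 = 11100001, payload 0001 (4 bits).
Byte 2: 0x82 = 10000010 (10xxxxxx ✓), payload 000010.
Byte 3: 0xA3 = 10100011 (10xxxxxx ✓), payload 100011.
Concatenate: 0001000010100011 = 0x10A3 (16 bits → U+10A3).

U+10A3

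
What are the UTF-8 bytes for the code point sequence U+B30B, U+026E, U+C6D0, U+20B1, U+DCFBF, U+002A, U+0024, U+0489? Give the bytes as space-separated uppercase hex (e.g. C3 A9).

EB 8C 8B C9 AE EC 9B 90 E2 82 B1 F3 9C BE BF 2A 24 D2 89

U+B30B: 3-byte form → EB 8C 8B.
U+026E: 2-byte form → C9 AE.
U+C6D0: 3-byte form → EC 9B 90.
U+20B1: 3-byte form → E2 82 B1.
U+DCFBF: 4-byte form → F3 9C BE BF.
U+002A: 1-byte form → 2A.
U+0024: 1-byte form → 24.
U+0489: 2-byte form → D2 89.
Concatenated (19 bytes): EB 8C 8B C9 AE EC 9B 90 E2 82 B1 F3 9C BE BF 2A 24 D2 89.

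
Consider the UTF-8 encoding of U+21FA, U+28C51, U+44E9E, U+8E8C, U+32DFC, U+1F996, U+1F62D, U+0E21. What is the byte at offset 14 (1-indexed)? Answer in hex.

0x8C

1-indexed offset 14 is 0-indexed offset 13.
U+21FA → 3-byte form E2 87 BA at offsets 0–2.
U+28C51 → 4-byte form F0 A8 B1 91 at offsets 3–6.
U+44E9E → 4-byte form F1 84 BA 9E at offsets 7–10.
U+8E8C → 3-byte form E8 BA 8C at offsets 11–13.
Offset 13 falls in char 4's range; it's byte 3 of E8 BA 8C = 0x8C.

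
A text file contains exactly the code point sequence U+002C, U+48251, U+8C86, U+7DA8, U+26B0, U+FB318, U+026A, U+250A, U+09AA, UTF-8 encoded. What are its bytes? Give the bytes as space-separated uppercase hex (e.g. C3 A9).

U+002C: 1-byte form → 2C.
U+48251: 4-byte form → F1 88 89 91.
U+8C86: 3-byte form → E8 B2 86.
U+7DA8: 3-byte form → E7 B6 A8.
U+26B0: 3-byte form → E2 9A B0.
U+FB318: 4-byte form → F3 BB 8C 98.
U+026A: 2-byte form → C9 AA.
U+250A: 3-byte form → E2 94 8A.
U+09AA: 3-byte form → E0 A6 AA.
Concatenated (26 bytes): 2C F1 88 89 91 E8 B2 86 E7 B6 A8 E2 9A B0 F3 BB 8C 98 C9 AA E2 94 8A E0 A6 AA.

2C F1 88 89 91 E8 B2 86 E7 B6 A8 E2 9A B0 F3 BB 8C 98 C9 AA E2 94 8A E0 A6 AA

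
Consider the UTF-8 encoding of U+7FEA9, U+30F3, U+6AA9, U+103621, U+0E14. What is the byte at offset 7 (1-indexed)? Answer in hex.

1-indexed offset 7 is 0-indexed offset 6.
U+7FEA9 → 4-byte form F1 BF BA A9 at offsets 0–3.
U+30F3 → 3-byte form E3 83 B3 at offsets 4–6.
Offset 6 falls in char 2's range; it's byte 3 of E3 83 B3 = 0xB3.

0xB3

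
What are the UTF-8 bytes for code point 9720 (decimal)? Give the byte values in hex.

E2 97 B8

U+25F8 = 0x25F8 = 9720 decimal. In range U+0800–U+FFFF → 3-byte form: 1110xxxx 10xxxxxx 10xxxxxx.
Binary (16 bits): 0010010111111000.
Split 4+6+6: 0010 | 010111 | 111000.
Byte 1: 11100010 = 0xE2.
Byte 2: 10010111 = 0x97.
Byte 3: 10111000 = 0xB8.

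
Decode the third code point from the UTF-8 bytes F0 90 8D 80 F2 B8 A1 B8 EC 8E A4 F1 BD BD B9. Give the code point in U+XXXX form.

Offset 0: leading byte 0xF0 = 11110000 → 4-byte char #1 = F0 90 8D 80.
Offset 4: leading byte 0xF2 = 11110010 → 4-byte char #2 = F2 B8 A1 B8.
Offset 8: leading byte 0xEC = 11101100 → 3-byte char #3 = EC 8E A4.
Leading byte 0xEC = 11101100 matches 1110xxxx → 3-byte sequence.
Byte 1: 0xEC = 11101100, payload 1100 (4 bits).
Byte 2: 0x8E = 10001110 (10xxxxxx ✓), payload 001110.
Byte 3: 0xA4 = 10100100 (10xxxxxx ✓), payload 100100.
Concatenate: 1100001110100100 = 0xC3A4 (16 bits → U+C3A4).

U+C3A4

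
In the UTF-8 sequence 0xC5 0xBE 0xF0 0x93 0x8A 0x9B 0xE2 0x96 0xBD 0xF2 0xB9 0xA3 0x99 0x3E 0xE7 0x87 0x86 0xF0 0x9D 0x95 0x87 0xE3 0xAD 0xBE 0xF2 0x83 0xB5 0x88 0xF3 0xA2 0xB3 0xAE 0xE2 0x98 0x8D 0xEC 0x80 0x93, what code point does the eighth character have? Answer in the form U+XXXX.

Offset 0: leading byte 0xC5 = 11000101 → 2-byte char #1 = C5 BE.
Offset 2: leading byte 0xF0 = 11110000 → 4-byte char #2 = F0 93 8A 9B.
Offset 6: leading byte 0xE2 = 11100010 → 3-byte char #3 = E2 96 BD.
Offset 9: leading byte 0xF2 = 11110010 → 4-byte char #4 = F2 B9 A3 99.
Offset 13: leading byte 0x3E = 00111110 → 1-byte char #5 = 3E.
Offset 14: leading byte 0xE7 = 11100111 → 3-byte char #6 = E7 87 86.
Offset 17: leading byte 0xF0 = 11110000 → 4-byte char #7 = F0 9D 95 87.
Offset 21: leading byte 0xE3 = 11100011 → 3-byte char #8 = E3 AD BE.
Leading byte 0xE3 = 11100011 matches 1110xxxx → 3-byte sequence.
Byte 1: 0xE3 = 11100011, payload 0011 (4 bits).
Byte 2: 0xAD = 10101101 (10xxxxxx ✓), payload 101101.
Byte 3: 0xBE = 10111110 (10xxxxxx ✓), payload 111110.
Concatenate: 0011101101111110 = 0x3B7E (16 bits → U+3B7E).

U+3B7E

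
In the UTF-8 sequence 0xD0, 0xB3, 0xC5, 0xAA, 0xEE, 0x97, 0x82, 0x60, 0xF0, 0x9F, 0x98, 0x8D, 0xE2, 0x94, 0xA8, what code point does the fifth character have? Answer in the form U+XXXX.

U+1F60D

Offset 0: leading byte 0xD0 = 11010000 → 2-byte char #1 = D0 B3.
Offset 2: leading byte 0xC5 = 11000101 → 2-byte char #2 = C5 AA.
Offset 4: leading byte 0xEE = 11101110 → 3-byte char #3 = EE 97 82.
Offset 7: leading byte 0x60 = 01100000 → 1-byte char #4 = 60.
Offset 8: leading byte 0xF0 = 11110000 → 4-byte char #5 = F0 9F 98 8D.
Leading byte 0xF0 = 11110000 matches 11110xxx → 4-byte sequence.
Byte 1: 0xF0 = 11110000, payload 000 (3 bits).
Byte 2: 0x9F = 10011111 (10xxxxxx ✓), payload 011111.
Byte 3: 0x98 = 10011000 (10xxxxxx ✓), payload 011000.
Byte 4: 0x8D = 10001101 (10xxxxxx ✓), payload 001101.
Concatenate: 000011111011000001101 = 0x1F60D (21 bits → U+1F60D).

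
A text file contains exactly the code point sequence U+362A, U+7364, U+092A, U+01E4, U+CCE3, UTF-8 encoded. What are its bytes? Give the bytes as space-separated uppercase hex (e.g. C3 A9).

E3 98 AA E7 8D A4 E0 A4 AA C7 A4 EC B3 A3

U+362A: 3-byte form → E3 98 AA.
U+7364: 3-byte form → E7 8D A4.
U+092A: 3-byte form → E0 A4 AA.
U+01E4: 2-byte form → C7 A4.
U+CCE3: 3-byte form → EC B3 A3.
Concatenated (14 bytes): E3 98 AA E7 8D A4 E0 A4 AA C7 A4 EC B3 A3.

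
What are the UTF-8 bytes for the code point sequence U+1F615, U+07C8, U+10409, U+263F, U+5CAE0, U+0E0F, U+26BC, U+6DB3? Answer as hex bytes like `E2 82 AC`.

U+1F615: 4-byte form → F0 9F 98 95.
U+07C8: 2-byte form → DF 88.
U+10409: 4-byte form → F0 90 90 89.
U+263F: 3-byte form → E2 98 BF.
U+5CAE0: 4-byte form → F1 9C AB A0.
U+0E0F: 3-byte form → E0 B8 8F.
U+26BC: 3-byte form → E2 9A BC.
U+6DB3: 3-byte form → E6 B6 B3.
Concatenated (26 bytes): F0 9F 98 95 DF 88 F0 90 90 89 E2 98 BF F1 9C AB A0 E0 B8 8F E2 9A BC E6 B6 B3.

F0 9F 98 95 DF 88 F0 90 90 89 E2 98 BF F1 9C AB A0 E0 B8 8F E2 9A BC E6 B6 B3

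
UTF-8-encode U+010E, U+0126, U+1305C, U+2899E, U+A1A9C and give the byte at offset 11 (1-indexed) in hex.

1-indexed offset 11 is 0-indexed offset 10.
U+010E → 2-byte form C4 8E at offsets 0–1.
U+0126 → 2-byte form C4 A6 at offsets 2–3.
U+1305C → 4-byte form F0 93 81 9C at offsets 4–7.
U+2899E → 4-byte form F0 A8 A6 9E at offsets 8–11.
Offset 10 falls in char 4's range; it's byte 3 of F0 A8 A6 9E = 0xA6.

0xA6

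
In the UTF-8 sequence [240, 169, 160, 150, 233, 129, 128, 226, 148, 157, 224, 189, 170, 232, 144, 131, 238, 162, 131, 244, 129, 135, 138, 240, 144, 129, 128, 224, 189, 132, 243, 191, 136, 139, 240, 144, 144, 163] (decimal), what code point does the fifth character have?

Offset 0: leading byte 0xF0 = 11110000 → 4-byte char #1 = F0 A9 A0 96.
Offset 4: leading byte 0xE9 = 11101001 → 3-byte char #2 = E9 81 80.
Offset 7: leading byte 0xE2 = 11100010 → 3-byte char #3 = E2 94 9D.
Offset 10: leading byte 0xE0 = 11100000 → 3-byte char #4 = E0 BD AA.
Offset 13: leading byte 0xE8 = 11101000 → 3-byte char #5 = E8 90 83.
Leading byte 0xE8 = 11101000 matches 1110xxxx → 3-byte sequence.
Byte 1: 0xE8 = 11101000, payload 1000 (4 bits).
Byte 2: 0x90 = 10010000 (10xxxxxx ✓), payload 010000.
Byte 3: 0x83 = 10000011 (10xxxxxx ✓), payload 000011.
Concatenate: 1000010000000011 = 0x8403 (16 bits → U+8403).

U+8403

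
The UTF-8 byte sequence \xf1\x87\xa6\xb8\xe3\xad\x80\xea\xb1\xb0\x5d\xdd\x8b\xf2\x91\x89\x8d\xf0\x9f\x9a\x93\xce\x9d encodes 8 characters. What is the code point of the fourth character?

U+005D

Offset 0: leading byte 0xF1 = 11110001 → 4-byte char #1 = F1 87 A6 B8.
Offset 4: leading byte 0xE3 = 11100011 → 3-byte char #2 = E3 AD 80.
Offset 7: leading byte 0xEA = 11101010 → 3-byte char #3 = EA B1 B0.
Offset 10: leading byte 0x5D = 01011101 → 1-byte char #4 = 5D.
Leading byte 0x5D = 01011101 matches 0xxxxxxx → 1-byte sequence.
Byte 1: 0x5D = 01011101, payload 1011101 (7 bits).
Concatenate: 1011101 = 0x5D (7 bits → U+005D).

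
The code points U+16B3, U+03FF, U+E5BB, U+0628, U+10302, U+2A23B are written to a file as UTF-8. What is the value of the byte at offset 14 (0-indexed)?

0xF0

U+16B3 → 3-byte form E1 9A B3 at offsets 0–2.
U+03FF → 2-byte form CF BF at offsets 3–4.
U+E5BB → 3-byte form EE 96 BB at offsets 5–7.
U+0628 → 2-byte form D8 A8 at offsets 8–9.
U+10302 → 4-byte form F0 90 8C 82 at offsets 10–13.
U+2A23B → 4-byte form F0 AA 88 BB at offsets 14–17.
Offset 14 falls in char 6's range; it's byte 1 of F0 AA 88 BB = 0xF0.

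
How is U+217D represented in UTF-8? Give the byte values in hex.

U+217D = 0x217D = 8573 decimal. In range U+0800–U+FFFF → 3-byte form: 1110xxxx 10xxxxxx 10xxxxxx.
Binary (16 bits): 0010000101111101.
Split 4+6+6: 0010 | 000101 | 111101.
Byte 1: 11100010 = 0xE2.
Byte 2: 10000101 = 0x85.
Byte 3: 10111101 = 0xBD.

E2 85 BD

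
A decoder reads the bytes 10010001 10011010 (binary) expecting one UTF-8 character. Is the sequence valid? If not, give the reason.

Byte 0x91 = 10010001 has the form 10xxxxxx — a continuation byte — but there is no preceding leading byte.

invalid (continuation byte with no leading byte)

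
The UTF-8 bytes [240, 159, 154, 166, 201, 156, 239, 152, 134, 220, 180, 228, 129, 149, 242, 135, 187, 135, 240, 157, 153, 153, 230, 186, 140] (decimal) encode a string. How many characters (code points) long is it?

8

Byte at offset 0: 0xF0 = 11110000 → 4-byte char (#1). Advance 4.
Byte at offset 4: 0xC9 = 11001001 → 2-byte char (#2). Advance 2.
Byte at offset 6: 0xEF = 11101111 → 3-byte char (#3). Advance 3.
Byte at offset 9: 0xDC = 11011100 → 2-byte char (#4). Advance 2.
Byte at offset 11: 0xE4 = 11100100 → 3-byte char (#5). Advance 3.
Byte at offset 14: 0xF2 = 11110010 → 4-byte char (#6). Advance 4.
Byte at offset 18: 0xF0 = 11110000 → 4-byte char (#7). Advance 4.
Byte at offset 22: 0xE6 = 11100110 → 3-byte char (#8). Advance 3.
Reached end at offset 25 after 8 code points.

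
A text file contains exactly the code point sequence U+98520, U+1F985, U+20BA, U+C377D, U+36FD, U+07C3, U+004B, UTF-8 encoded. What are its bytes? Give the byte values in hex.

F2 98 94 A0 F0 9F A6 85 E2 82 BA F3 83 9D BD E3 9B BD DF 83 4B

U+98520: 4-byte form → F2 98 94 A0.
U+1F985: 4-byte form → F0 9F A6 85.
U+20BA: 3-byte form → E2 82 BA.
U+C377D: 4-byte form → F3 83 9D BD.
U+36FD: 3-byte form → E3 9B BD.
U+07C3: 2-byte form → DF 83.
U+004B: 1-byte form → 4B.
Concatenated (21 bytes): F2 98 94 A0 F0 9F A6 85 E2 82 BA F3 83 9D BD E3 9B BD DF 83 4B.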